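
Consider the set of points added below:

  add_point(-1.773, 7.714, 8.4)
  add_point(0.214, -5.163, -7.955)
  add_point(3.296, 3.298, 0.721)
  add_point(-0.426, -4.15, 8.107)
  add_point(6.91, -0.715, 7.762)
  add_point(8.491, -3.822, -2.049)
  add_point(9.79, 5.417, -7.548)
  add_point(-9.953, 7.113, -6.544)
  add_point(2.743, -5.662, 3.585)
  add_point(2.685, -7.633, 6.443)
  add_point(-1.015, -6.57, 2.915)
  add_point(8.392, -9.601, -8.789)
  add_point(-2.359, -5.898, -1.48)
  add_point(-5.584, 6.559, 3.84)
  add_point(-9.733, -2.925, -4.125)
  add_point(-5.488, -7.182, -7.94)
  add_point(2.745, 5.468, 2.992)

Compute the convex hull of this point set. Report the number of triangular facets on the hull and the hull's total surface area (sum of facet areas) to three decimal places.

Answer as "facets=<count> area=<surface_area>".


facets=20 area=1169.237

Extreme-point indices: [0, 3, 4, 5, 6, 7, 9, 10, 11, 13, 14, 15] — 12 of 17 on the boundary.

Area of each hull facet:
  f1: (p11, p6, p7) → 150.1362
  f2: (p0, p6, p7) → 152.6732
  f3: (p5, p11, p6) → 47.3689
  f4: (p13, p0, p7) → 12.7299
  f5: (p13, p14, p7) → 56.0548
  f6: (p15, p11, p7) → 94.2319
  f7: (p15, p14, p7) → 32.4862
  f8: (p9, p15, p11) → 104.9917
  f9: (p3, p13, p0) → 35.8133
  f10: (p3, p13, p14) → 79.1798
  f11: (p4, p3, p0) → 45.9092
  f12: (p4, p3, p9) → 19.2677
  f13: (p4, p5, p11) → 19.3837
  f14: (p4, p9, p11) → 67.1102
  f15: (p4, p0, p6) → 101.0875
  f16: (p4, p5, p6) → 54.7027
  f17: (p10, p15, p14) → 39.9388
  f18: (p10, p9, p15) → 14.4172
  f19: (p10, p3, p14) → 29.6824
  f20: (p10, p3, p9) → 12.0716
Σ area = 1169.237

Euler characteristic 12−30+20 = 2 ✓


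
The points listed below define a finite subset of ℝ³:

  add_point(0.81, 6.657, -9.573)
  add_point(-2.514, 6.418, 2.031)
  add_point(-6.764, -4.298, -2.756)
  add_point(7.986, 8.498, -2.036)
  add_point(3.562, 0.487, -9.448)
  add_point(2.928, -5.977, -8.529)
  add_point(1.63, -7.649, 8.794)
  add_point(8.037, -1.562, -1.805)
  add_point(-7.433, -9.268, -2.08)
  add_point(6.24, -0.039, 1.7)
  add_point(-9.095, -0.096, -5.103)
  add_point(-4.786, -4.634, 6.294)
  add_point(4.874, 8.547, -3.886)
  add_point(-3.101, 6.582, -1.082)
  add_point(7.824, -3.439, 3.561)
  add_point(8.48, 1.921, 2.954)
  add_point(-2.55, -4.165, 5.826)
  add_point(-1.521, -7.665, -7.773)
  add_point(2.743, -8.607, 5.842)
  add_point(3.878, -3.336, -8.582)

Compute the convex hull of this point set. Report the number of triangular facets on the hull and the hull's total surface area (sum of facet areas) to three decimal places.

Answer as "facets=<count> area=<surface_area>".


Points on the hull: [0, 1, 3, 4, 5, 6, 7, 8, 10, 11, 12, 13, 14, 15, 17, 18, 19] (17 of 20).

Facet areas (half cross-product norm):
  f1: (p11, p8, p10) → 48.2314
  f2: (p17, p8, p10) → 39.4571
  f3: (p17, p0, p10) → 68.2835
  f4: (p18, p17, p8) → 53.3876
  f5: (p1, p11, p10) → 64.5796
  f6: (p6, p11, p8) → 35.3491
  f7: (p6, p18, p8) → 20.3197
  f8: (p6, p1, p15) → 77.1015
  f9: (p6, p1, p11) → 42.8836
  f10: (p13, p0, p10) → 45.6803
  f11: (p13, p1, p10) → 13.6905
  f12: (p3, p1, p15) → 45.1105
  f13: (p4, p17, p0) → 27.4242
  f14: (p4, p3, p0) → 35.3995
  f15: (p14, p6, p15) → 19.8526
  f16: (p14, p6, p18) → 11.9607
  f17: (p12, p13, p1) → 13.5908
  f18: (p12, p3, p1) → 16.5179
  f19: (p12, p13, p0) → 29.7578
  f20: (p12, p3, p0) → 6.2220
  f21: (p5, p4, p17) → 14.0605
  f22: (p5, p4, p19) → 2.4999
  f23: (p5, p18, p17) → 34.2625
  f24: (p5, p14, p18) → 50.2123
  f25: (p7, p4, p19) → 16.0179
  f26: (p7, p4, p3) → 44.3198
  f27: (p7, p5, p19) → 10.6597
  f28: (p7, p5, p14) → 23.5877
  f29: (p7, p3, p15) → 24.4502
  f30: (p7, p14, p15) → 13.9150
Σ area = 948.785

Euler: V−E+F = 17−45+30 = 2.

facets=30 area=948.785


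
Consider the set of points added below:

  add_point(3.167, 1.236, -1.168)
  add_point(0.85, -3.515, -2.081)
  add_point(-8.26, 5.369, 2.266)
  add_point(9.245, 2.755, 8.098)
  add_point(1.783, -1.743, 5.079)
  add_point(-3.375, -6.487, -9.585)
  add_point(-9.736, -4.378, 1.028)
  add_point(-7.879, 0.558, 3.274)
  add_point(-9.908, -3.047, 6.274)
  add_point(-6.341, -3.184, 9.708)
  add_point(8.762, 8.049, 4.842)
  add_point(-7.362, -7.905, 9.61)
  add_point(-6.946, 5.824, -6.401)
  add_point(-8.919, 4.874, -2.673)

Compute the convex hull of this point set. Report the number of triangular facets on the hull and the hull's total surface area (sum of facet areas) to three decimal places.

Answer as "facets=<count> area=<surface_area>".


Hull vertices (11/14): indices [1, 2, 3, 5, 6, 8, 9, 10, 11, 12, 13].

Per-facet area ½‖(b−a)×(c−a)‖:
  f1: (p9, p11, p8) → 11.8484
  f2: (p9, p11, p3) → 34.0429
  f3: (p1, p11, p3) → 108.5857
  f4: (p1, p5, p3) → 13.0781
  f5: (p1, p5, p11) → 65.0785
  f6: (p6, p12, p5) → 71.9072
  f7: (p6, p11, p8) → 16.5536
  f8: (p6, p5, p11) → 49.3792
  f9: (p10, p5, p3) → 73.2165
  f10: (p10, p12, p5) → 128.3636
  f11: (p10, p9, p3) → 50.1541
  f12: (p2, p10, p12) → 76.4663
  f13: (p2, p9, p8) → 23.0045
  f14: (p2, p10, p9) → 99.1230
  f15: (p13, p6, p8) → 26.8267
  f16: (p13, p2, p8) → 22.5569
  f17: (p13, p6, p12) → 17.9101
  f18: (p13, p2, p12) → 6.9234
Σ area = 895.018

Euler: V−E+F = 11−27+18 = 2.

facets=18 area=895.018


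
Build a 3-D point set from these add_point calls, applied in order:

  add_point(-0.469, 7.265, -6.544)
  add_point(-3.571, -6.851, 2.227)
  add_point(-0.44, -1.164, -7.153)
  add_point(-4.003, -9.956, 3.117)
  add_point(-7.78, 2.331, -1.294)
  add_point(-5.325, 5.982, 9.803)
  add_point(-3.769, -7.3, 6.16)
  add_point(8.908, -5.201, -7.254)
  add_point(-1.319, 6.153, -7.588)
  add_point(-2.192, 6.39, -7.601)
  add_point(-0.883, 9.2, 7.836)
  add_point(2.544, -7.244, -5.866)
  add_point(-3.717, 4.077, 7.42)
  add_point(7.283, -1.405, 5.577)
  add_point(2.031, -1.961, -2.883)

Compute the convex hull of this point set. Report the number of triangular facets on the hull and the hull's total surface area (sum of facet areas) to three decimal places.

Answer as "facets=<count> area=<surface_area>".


facets=20 area=876.367

12 of the 15 inputs are extreme points: [0, 2, 3, 4, 5, 6, 7, 8, 9, 10, 11, 13].

Facet areas (half cross-product norm):
  f1: (p11, p3, p7) → 25.1974
  f2: (p13, p3, p7) → 94.1263
  f3: (p13, p0, p7) → 98.9500
  f4: (p13, p0, p10) → 94.3963
  f5: (p13, p5, p10) → 39.4115
  f6: (p9, p0, p10) → 13.7882
  f7: (p9, p5, p4) → 51.8355
  f8: (p9, p5, p10) → 45.2149
  f9: (p6, p13, p3) → 23.9926
  f10: (p6, p13, p5) → 81.7431
  f11: (p6, p3, p4) → 25.9197
  f12: (p6, p5, p4) → 70.9455
  f13: (p8, p0, p7) → 13.2235
  f14: (p8, p9, p7) → 3.7451
  f15: (p8, p9, p0) → 0.7506
  f16: (p2, p11, p7) → 23.4090
  f17: (p2, p9, p7) → 31.8718
  f18: (p2, p9, p4) → 34.3379
  f19: (p2, p3, p4) → 64.2992
  f20: (p2, p11, p3) → 39.2090
Σ area = 876.367

Euler characteristic 12−30+20 = 2 ✓


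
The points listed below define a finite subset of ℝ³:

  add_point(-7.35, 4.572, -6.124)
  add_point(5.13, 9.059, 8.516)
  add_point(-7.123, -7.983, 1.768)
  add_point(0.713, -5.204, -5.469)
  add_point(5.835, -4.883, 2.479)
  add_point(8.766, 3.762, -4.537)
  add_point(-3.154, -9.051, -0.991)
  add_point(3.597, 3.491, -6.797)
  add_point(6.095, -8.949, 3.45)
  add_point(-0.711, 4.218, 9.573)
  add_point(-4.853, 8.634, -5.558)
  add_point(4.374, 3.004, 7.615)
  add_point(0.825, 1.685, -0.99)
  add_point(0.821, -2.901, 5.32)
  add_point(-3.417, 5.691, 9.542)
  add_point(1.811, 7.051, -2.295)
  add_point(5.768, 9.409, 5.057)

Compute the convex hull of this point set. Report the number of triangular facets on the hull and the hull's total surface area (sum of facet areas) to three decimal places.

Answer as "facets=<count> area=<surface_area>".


facets=22 area=952.606

13 of the 17 inputs are extreme points: [0, 1, 2, 3, 5, 6, 7, 8, 9, 10, 11, 14, 16].

Facet areas (half cross-product norm):
  f1: (p3, p6, p0) → 44.5298
  f2: (p3, p8, p5) → 66.2898
  f3: (p3, p8, p6) → 35.2797
  f4: (p2, p6, p0) → 36.5193
  f5: (p2, p8, p6) → 22.2883
  f6: (p2, p8, p9) → 96.6526
  f7: (p7, p3, p0) → 49.6866
  f8: (p7, p3, p5) → 25.1489
  f9: (p14, p2, p0) → 106.6024
  f10: (p14, p2, p9) → 24.4011
  f11: (p11, p8, p9) → 32.0099
  f12: (p10, p14, p0) → 37.0945
  f13: (p10, p7, p0) → 23.9331
  f14: (p10, p16, p5) → 78.2941
  f15: (p10, p7, p5) → 20.0714
  f16: (p1, p14, p9) → 10.9804
  f17: (p1, p11, p9) → 17.0142
  f18: (p1, p10, p16) → 22.0480
  f19: (p1, p10, p14) → 71.1103
  f20: (p1, p11, p8) → 12.3435
  f21: (p1, p8, p5) → 108.4378
  f22: (p1, p16, p5) → 11.8711
Σ area = 952.606

Check V−E+F: 13 − 33 + 22 = 2.


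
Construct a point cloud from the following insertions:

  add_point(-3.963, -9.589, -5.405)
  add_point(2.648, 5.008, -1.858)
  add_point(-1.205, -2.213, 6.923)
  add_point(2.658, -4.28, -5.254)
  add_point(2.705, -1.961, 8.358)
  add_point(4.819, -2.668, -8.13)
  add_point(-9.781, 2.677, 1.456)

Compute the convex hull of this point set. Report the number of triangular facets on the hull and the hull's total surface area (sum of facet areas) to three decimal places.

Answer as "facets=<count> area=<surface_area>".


facets=10 area=499.208

Points on the hull: [0, 1, 2, 3, 4, 5, 6] (7 of 7).

Area of each hull facet:
  f1: (p0, p5, p6) → 87.2033
  f2: (p1, p5, p6) → 64.6239
  f3: (p1, p4, p6) → 76.9687
  f4: (p1, p4, p5) → 62.5278
  f5: (p2, p0, p6) → 77.8275
  f6: (p2, p4, p6) → 12.3046
  f7: (p2, p4, p0) → 26.4843
  f8: (p3, p0, p5) → 12.4137
  f9: (p3, p4, p5) → 20.7138
  f10: (p3, p4, p0) → 58.1406
Σ area = 499.208

Euler characteristic 7−15+10 = 2 ✓


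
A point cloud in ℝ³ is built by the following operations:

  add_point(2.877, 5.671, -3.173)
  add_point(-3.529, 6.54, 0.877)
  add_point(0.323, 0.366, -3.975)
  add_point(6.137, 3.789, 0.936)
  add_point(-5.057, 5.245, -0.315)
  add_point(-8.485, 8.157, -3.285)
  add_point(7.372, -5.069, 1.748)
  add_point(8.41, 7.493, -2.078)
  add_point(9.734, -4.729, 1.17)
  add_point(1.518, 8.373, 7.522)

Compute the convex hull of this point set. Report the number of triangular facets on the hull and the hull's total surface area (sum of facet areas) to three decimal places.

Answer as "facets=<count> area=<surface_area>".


facets=12 area=474.159

8 of the 10 inputs are extreme points: [0, 2, 4, 5, 6, 7, 8, 9].

Area of each hull facet:
  f1: (p6, p9, p8) → 18.2913
  f2: (p7, p9, p5) → 85.4914
  f3: (p7, p9, p8) → 75.1293
  f4: (p4, p9, p5) → 22.2326
  f5: (p4, p6, p9) → 80.6710
  f6: (p2, p7, p8) → 60.0722
  f7: (p2, p6, p8) → 11.6511
  f8: (p2, p4, p5) → 19.0214
  f9: (p2, p4, p6) → 37.1319
  f10: (p0, p7, p5) → 18.2727
  f11: (p0, p2, p5) → 33.6283
  f12: (p0, p2, p7) → 12.5663
Σ area = 474.159

Euler: V−E+F = 8−18+12 = 2.


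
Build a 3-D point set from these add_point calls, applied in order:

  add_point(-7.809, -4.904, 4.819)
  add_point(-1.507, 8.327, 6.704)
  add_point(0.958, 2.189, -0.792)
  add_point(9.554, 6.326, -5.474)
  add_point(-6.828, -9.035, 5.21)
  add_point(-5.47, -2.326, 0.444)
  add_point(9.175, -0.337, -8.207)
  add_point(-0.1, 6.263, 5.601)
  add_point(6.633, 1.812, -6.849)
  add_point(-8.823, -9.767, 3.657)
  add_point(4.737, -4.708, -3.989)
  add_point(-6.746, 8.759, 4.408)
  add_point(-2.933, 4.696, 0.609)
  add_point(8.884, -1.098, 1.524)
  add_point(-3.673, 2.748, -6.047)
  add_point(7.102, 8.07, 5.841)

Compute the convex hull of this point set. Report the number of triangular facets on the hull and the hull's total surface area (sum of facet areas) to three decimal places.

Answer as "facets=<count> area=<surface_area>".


Hull vertices (11/16): indices [0, 1, 3, 4, 6, 9, 10, 11, 13, 14, 15].

Facet areas (half cross-product norm):
  f1: (p14, p11, p9) → 101.4677
  f2: (p14, p11, p3) → 85.0853
  f3: (p0, p11, p9) → 9.9709
  f4: (p0, p1, p11) → 39.3186
  f5: (p15, p13, p3) → 49.3022
  f6: (p15, p11, p3) → 81.0490
  f7: (p15, p1, p11) → 12.2111
  f8: (p6, p14, p3) → 47.0548
  f9: (p6, p13, p3) → 33.5439
  f10: (p4, p0, p1) → 20.5571
  f11: (p4, p15, p1) → 76.2718
  f12: (p4, p0, p9) → 5.6066
  f13: (p4, p15, p13) → 91.3908
  f14: (p10, p6, p13) → 28.7722
  f15: (p10, p4, p13) → 59.5982
  f16: (p10, p4, p9) → 19.3625
  f17: (p10, p14, p9) → 88.4718
  f18: (p10, p6, p14) → 42.9329
Σ area = 891.967

Euler characteristic 11−27+18 = 2 ✓

facets=18 area=891.967


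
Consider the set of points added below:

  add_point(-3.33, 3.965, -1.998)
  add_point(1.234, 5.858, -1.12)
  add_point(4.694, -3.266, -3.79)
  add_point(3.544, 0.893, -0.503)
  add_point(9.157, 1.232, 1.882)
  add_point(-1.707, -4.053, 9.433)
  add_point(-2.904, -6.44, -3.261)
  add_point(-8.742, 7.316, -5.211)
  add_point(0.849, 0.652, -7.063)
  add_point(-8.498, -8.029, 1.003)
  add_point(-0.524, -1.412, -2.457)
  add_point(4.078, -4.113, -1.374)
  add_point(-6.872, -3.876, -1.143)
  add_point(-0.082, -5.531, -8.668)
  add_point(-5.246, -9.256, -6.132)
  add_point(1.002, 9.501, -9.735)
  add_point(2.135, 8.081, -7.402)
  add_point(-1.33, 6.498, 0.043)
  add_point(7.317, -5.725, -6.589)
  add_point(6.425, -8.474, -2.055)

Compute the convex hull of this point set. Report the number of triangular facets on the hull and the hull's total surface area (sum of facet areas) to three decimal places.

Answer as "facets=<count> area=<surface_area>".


Hull vertices (11/20): indices [4, 5, 7, 9, 13, 14, 15, 16, 17, 18, 19].

Triangle areas on the boundary:
  f1: (p17, p5, p7) → 58.2414
  f2: (p17, p5, p4) → 76.5228
  f3: (p17, p15, p7) → 44.2243
  f4: (p9, p14, p7) → 64.5314
  f5: (p9, p5, p7) → 95.4069
  f6: (p18, p15, p4) → 86.9096
  f7: (p16, p15, p4) → 3.4310
  f8: (p16, p17, p4) → 49.1504
  f9: (p16, p17, p15) → 9.5560
  f10: (p13, p18, p14) → 20.8488
  f11: (p13, p18, p15) → 58.0600
  f12: (p13, p14, p7) → 54.3261
  f13: (p13, p15, p7) → 79.2290
  f14: (p19, p5, p4) → 72.7260
  f15: (p19, p18, p4) → 28.5499
  f16: (p19, p18, p14) → 33.1700
  f17: (p19, p9, p14) → 48.9973
  f18: (p19, p9, p5) → 79.7512
Σ area = 963.632

Euler: V−E+F = 11−27+18 = 2.

facets=18 area=963.632


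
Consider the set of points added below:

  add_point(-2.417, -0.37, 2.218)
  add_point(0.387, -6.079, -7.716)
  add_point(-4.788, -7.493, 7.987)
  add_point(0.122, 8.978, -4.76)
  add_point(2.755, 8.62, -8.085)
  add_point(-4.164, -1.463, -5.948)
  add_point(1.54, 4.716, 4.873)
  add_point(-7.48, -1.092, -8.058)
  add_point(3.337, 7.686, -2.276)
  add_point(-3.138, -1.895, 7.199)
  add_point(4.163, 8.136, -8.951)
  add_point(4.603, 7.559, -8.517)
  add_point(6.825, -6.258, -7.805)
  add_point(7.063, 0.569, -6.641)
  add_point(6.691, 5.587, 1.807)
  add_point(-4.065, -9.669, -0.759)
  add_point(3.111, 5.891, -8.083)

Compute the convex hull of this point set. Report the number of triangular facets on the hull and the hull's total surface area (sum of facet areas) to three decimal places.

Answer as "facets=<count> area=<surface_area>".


14 of the 17 inputs are extreme points: [1, 2, 3, 4, 6, 7, 8, 9, 10, 11, 12, 13, 14, 15].

Facet areas (half cross-product norm):
  f1: (p12, p10, p7) → 96.4048
  f2: (p12, p10, p13) → 16.4211
  f3: (p12, p14, p13) → 26.0126
  f4: (p12, p14, p2) → 132.7885
  f5: (p9, p3, p7) → 96.4933
  f6: (p9, p2, p7) → 46.5340
  f7: (p4, p3, p7) → 27.6200
  f8: (p4, p10, p7) → 11.1339
  f9: (p11, p14, p13) → 36.2071
  f10: (p11, p10, p13) → 1.2854
  f11: (p11, p10, p14) → 3.1368
  f12: (p15, p2, p7) → 48.7313
  f13: (p15, p12, p2) → 52.0848
  f14: (p6, p14, p2) → 33.5742
  f15: (p6, p9, p2) → 8.5805
  f16: (p6, p9, p3) → 39.0169
  f17: (p8, p10, p14) → 14.3380
  f18: (p8, p4, p10) → 4.7321
  f19: (p8, p4, p3) → 9.0669
  f20: (p8, p6, p3) → 14.9812
  f21: (p8, p6, p14) → 17.1575
  f22: (p1, p12, p7) → 15.4196
  f23: (p1, p15, p7) → 41.3193
  f24: (p1, p15, p12) → 25.2232
Σ area = 818.263

Check V−E+F: 14 − 36 + 24 = 2.

facets=24 area=818.263


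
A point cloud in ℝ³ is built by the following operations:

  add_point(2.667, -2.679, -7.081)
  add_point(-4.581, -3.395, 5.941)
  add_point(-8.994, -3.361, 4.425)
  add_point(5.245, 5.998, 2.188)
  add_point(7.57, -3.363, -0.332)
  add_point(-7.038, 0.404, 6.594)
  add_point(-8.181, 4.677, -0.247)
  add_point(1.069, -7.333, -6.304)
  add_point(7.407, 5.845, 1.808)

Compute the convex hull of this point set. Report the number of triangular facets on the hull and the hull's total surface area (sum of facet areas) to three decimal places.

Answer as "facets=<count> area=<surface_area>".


9 of the 9 inputs are extreme points: [0, 1, 2, 3, 4, 5, 6, 7, 8].

Area of each hull facet:
  f1: (p7, p0, p4) → 20.8461
  f2: (p7, p1, p2) → 32.6161
  f3: (p7, p1, p4) → 62.8176
  f4: (p7, p6, p2) → 69.8643
  f5: (p7, p6, p0) → 36.3595
  f6: (p8, p1, p4) → 64.2030
  f7: (p8, p0, p4) → 39.3974
  f8: (p8, p6, p3) → 5.7356
  f9: (p8, p6, p0) → 90.6369
  f10: (p5, p6, p3) → 54.2613
  f11: (p5, p8, p3) → 7.5283
  f12: (p5, p8, p1) → 35.8302
  f13: (p5, p6, p2) → 19.4028
  f14: (p5, p1, p2) → 9.4253
Σ area = 548.924

Euler: V−E+F = 9−21+14 = 2.

facets=14 area=548.924


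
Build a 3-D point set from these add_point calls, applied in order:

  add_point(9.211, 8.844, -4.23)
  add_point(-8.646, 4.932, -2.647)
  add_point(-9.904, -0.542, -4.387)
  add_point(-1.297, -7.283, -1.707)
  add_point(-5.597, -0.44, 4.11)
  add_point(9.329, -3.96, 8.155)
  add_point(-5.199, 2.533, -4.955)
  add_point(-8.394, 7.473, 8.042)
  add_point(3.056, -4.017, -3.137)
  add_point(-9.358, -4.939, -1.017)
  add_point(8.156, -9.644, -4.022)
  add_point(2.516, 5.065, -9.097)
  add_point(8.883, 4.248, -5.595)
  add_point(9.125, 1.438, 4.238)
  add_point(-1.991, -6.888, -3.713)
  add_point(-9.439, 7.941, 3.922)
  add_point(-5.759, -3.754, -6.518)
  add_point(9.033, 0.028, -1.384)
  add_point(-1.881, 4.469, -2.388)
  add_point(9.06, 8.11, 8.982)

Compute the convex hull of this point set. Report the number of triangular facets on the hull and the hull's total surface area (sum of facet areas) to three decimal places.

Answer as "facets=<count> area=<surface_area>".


facets=28 area=1240.644

Points on the hull: [0, 1, 2, 3, 4, 5, 7, 9, 10, 11, 12, 14, 15, 16, 17, 19] (16 of 20).

Triangle areas on the boundary:
  f1: (p17, p0, p5) → 36.4330
  f2: (p17, p10, p5) → 51.6286
  f3: (p19, p0, p5) → 80.0627
  f4: (p19, p7, p5) → 105.8144
  f5: (p3, p10, p5) → 65.7990
  f6: (p3, p9, p5) → 51.5879
  f7: (p3, p14, p10) → 10.7170
  f8: (p3, p14, p9) → 8.7231
  f9: (p4, p7, p5) → 68.4171
  f10: (p4, p9, p5) → 53.7020
  f11: (p4, p9, p7) → 28.1292
  f12: (p12, p11, p0) → 17.5010
  f13: (p12, p11, p10) → 50.8185
  f14: (p12, p17, p0) → 12.6135
  f15: (p12, p17, p10) → 26.1103
  f16: (p15, p11, p0) → 81.4195
  f17: (p15, p19, p0) → 122.8096
  f18: (p15, p19, p7) → 35.7709
  f19: (p15, p9, p2) → 32.7655
  f20: (p15, p9, p7) → 28.6223
  f21: (p16, p11, p10) → 90.3336
  f22: (p16, p14, p10) → 18.7887
  f23: (p16, p11, p2) → 34.5228
  f24: (p16, p9, p2) → 15.0675
  f25: (p16, p14, p9) → 18.6521
  f26: (p1, p11, p2) → 37.8620
  f27: (p1, p15, p2) → 16.6053
  f28: (p1, p15, p11) → 39.3665
Σ area = 1240.644

Euler characteristic 16−42+28 = 2 ✓


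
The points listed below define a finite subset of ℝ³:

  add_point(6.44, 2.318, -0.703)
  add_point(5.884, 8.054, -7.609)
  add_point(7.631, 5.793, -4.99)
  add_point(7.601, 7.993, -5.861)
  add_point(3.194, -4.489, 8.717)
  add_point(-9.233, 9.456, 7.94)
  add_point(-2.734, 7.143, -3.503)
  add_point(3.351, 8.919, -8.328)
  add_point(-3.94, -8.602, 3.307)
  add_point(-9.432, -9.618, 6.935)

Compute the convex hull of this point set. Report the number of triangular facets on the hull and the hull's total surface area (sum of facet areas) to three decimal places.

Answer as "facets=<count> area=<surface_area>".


Extreme-point indices: [0, 1, 2, 3, 4, 5, 6, 7, 8, 9] — 10 of 10 on the boundary.

Triangle areas on the boundary:
  f1: (p4, p5, p9) → 120.9249
  f2: (p8, p4, p9) → 30.5897
  f3: (p8, p7, p9) → 54.7002
  f4: (p6, p5, p9) → 124.6878
  f5: (p6, p7, p9) → 56.9559
  f6: (p6, p7, p5) → 27.8936
  f7: (p3, p7, p5) → 50.9735
  f8: (p3, p4, p5) → 172.0841
  f9: (p0, p8, p2) → 28.2443
  f10: (p0, p8, p4) → 59.4463
  f11: (p0, p3, p2) → 3.5285
  f12: (p0, p3, p4) → 10.9658
  f13: (p1, p3, p2) → 2.7713
  f14: (p1, p3, p7) → 1.8790
  f15: (p1, p8, p2) → 35.3499
  f16: (p1, p8, p7) → 30.7436
Σ area = 811.738

Check V−E+F: 10 − 24 + 16 = 2.

facets=16 area=811.738


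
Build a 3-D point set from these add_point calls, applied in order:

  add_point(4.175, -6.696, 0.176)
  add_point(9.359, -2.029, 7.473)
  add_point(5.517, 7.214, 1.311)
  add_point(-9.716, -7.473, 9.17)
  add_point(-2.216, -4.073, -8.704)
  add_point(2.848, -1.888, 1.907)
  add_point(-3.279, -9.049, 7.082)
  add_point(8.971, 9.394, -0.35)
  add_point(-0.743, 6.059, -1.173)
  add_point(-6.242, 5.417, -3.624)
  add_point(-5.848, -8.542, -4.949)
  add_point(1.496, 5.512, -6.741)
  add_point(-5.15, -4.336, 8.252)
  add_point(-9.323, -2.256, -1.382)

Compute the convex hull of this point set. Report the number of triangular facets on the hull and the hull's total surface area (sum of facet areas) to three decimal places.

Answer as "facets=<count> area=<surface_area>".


12 of the 14 inputs are extreme points: [0, 1, 2, 3, 4, 6, 7, 9, 10, 11, 12, 13].

Area of each hull facet:
  f1: (p12, p1, p3) → 18.1596
  f2: (p0, p7, p1) → 69.8475
  f3: (p0, p4, p7) → 94.1452
  f4: (p13, p9, p3) → 38.6301
  f5: (p13, p9, p4) → 42.6915
  f6: (p11, p4, p7) → 39.4812
  f7: (p11, p9, p7) → 39.7325
  f8: (p11, p9, p4) → 42.0378
  f9: (p2, p7, p1) → 24.4602
  f10: (p2, p12, p1) → 85.1865
  f11: (p2, p9, p7) → 21.8186
  f12: (p2, p9, p3) → 119.0663
  f13: (p2, p12, p3) → 15.6200
  f14: (p10, p0, p4) → 37.0977
  f15: (p10, p13, p3) → 47.1240
  f16: (p10, p13, p4) → 27.5469
  f17: (p6, p10, p3) → 42.5984
  f18: (p6, p10, p0) → 55.3424
  f19: (p6, p1, p3) → 36.3020
  f20: (p6, p0, p1) → 52.6435
Σ area = 949.532

Euler: V−E+F = 12−30+20 = 2.

facets=20 area=949.532


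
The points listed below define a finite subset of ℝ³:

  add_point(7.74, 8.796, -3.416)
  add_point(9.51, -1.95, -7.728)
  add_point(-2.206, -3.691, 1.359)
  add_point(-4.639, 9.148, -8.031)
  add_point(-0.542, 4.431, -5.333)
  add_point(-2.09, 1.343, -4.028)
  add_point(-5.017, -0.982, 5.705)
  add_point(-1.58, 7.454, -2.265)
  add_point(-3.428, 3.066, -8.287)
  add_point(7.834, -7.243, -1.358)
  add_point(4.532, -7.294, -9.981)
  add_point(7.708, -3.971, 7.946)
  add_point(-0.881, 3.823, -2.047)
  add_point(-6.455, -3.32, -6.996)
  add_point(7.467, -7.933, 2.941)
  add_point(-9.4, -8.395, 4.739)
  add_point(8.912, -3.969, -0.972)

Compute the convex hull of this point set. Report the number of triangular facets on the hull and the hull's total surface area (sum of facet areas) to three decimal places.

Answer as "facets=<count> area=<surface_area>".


facets=22 area=1055.561

13 of the 17 inputs are extreme points: [0, 1, 3, 6, 7, 8, 9, 10, 11, 13, 14, 15, 16].

Facet areas (half cross-product norm):
  f1: (p0, p3, p1) → 77.3474
  f2: (p10, p3, p1) → 68.4743
  f3: (p6, p3, p15) → 66.8132
  f4: (p6, p11, p15) → 54.6073
  f5: (p6, p0, p11) → 108.8319
  f6: (p13, p3, p15) → 72.4355
  f7: (p13, p10, p15) → 75.5024
  f8: (p14, p11, p15) → 54.1756
  f9: (p14, p10, p15) → 111.8070
  f10: (p7, p0, p3) → 30.4465
  f11: (p7, p6, p3) → 32.3600
  f12: (p7, p6, p0) → 51.0493
  f13: (p8, p10, p3) → 18.3368
  f14: (p8, p13, p3) → 13.9114
  f15: (p8, p13, p10) → 42.9167
  f16: (p16, p14, p11) → 18.2943
  f17: (p16, p0, p1) → 41.2269
  f18: (p16, p0, p11) → 57.8224
  f19: (p9, p10, p1) → 30.3094
  f20: (p9, p14, p10) → 9.2808
  f21: (p9, p16, p1) → 12.0504
  f22: (p9, p16, p14) → 7.5613
Σ area = 1055.561

Euler: V−E+F = 13−33+22 = 2.


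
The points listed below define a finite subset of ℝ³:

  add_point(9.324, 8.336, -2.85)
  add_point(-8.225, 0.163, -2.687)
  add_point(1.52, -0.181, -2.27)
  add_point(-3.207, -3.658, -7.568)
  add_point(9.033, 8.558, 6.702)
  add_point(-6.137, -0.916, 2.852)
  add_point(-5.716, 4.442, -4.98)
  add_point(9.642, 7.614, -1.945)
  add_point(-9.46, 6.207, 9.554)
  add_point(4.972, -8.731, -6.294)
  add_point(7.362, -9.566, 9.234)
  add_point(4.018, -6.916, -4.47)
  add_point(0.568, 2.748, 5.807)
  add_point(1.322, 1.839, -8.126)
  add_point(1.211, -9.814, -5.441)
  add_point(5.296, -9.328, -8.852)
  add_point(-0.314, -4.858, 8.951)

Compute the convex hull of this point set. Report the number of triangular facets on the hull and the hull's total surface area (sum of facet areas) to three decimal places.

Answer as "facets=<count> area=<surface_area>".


Extreme-point indices: [0, 1, 3, 4, 5, 6, 7, 8, 10, 13, 14, 15, 16] — 13 of 17 on the boundary.

Per-facet area ½‖(b−a)×(c−a)‖:
  f1: (p10, p4, p8) → 168.5080
  f2: (p10, p4, p7) → 80.0644
  f3: (p16, p10, p8) → 21.4551
  f4: (p16, p10, p14) → 67.1480
  f5: (p1, p6, p8) → 37.3597
  f6: (p0, p6, p8) → 118.1261
  f7: (p0, p4, p8) → 88.6948
  f8: (p0, p4, p7) → 3.9144
  f9: (p3, p1, p14) → 25.9463
  f10: (p3, p1, p6) → 21.4719
  f11: (p5, p16, p14) → 64.7161
  f12: (p5, p1, p14) → 41.4444
  f13: (p5, p16, p8) → 47.9627
  f14: (p5, p1, p8) → 28.9686
  f15: (p15, p3, p14) → 20.6642
  f16: (p15, p10, p14) → 40.6724
  f17: (p15, p10, p7) → 158.3795
  f18: (p15, p0, p7) → 11.0519
  f19: (p13, p15, p0) → 65.0394
  f20: (p13, p15, p3) → 36.5731
  f21: (p13, p0, p6) → 45.7075
  f22: (p13, p3, p6) → 27.4128
Σ area = 1221.281

Check V−E+F: 13 − 33 + 22 = 2.

facets=22 area=1221.281


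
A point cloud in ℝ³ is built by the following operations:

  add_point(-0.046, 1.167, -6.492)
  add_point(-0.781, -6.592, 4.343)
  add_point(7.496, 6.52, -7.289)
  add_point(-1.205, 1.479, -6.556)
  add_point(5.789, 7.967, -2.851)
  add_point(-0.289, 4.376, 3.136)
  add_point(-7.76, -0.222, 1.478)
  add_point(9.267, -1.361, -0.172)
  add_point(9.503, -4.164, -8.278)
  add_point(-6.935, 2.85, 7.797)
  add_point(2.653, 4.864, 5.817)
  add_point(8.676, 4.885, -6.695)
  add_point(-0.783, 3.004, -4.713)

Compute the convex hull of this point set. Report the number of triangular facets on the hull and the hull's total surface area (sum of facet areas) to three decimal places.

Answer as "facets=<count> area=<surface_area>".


Hull vertices (11/13): indices [1, 2, 3, 4, 6, 7, 8, 9, 10, 11, 12].

Per-facet area ½‖(b−a)×(c−a)‖:
  f1: (p1, p8, p6) → 80.6366
  f2: (p9, p1, p6) → 34.8597
  f3: (p3, p8, p6) → 52.3525
  f4: (p7, p1, p8) → 50.8852
  f5: (p2, p3, p8) → 52.0586
  f6: (p12, p9, p6) → 32.8832
  f7: (p12, p3, p6) → 11.8554
  f8: (p12, p9, p4) → 58.1725
  f9: (p12, p2, p4) → 20.8761
  f10: (p12, p2, p3) → 11.1763
  f11: (p10, p9, p1) → 54.0590
  f12: (p10, p7, p1) → 58.9256
  f13: (p10, p9, p4) → 40.5917
  f14: (p10, p7, p4) → 45.6945
  f15: (p11, p7, p4) → 25.7593
  f16: (p11, p2, p4) → 5.1505
  f17: (p11, p7, p8) → 34.6022
  f18: (p11, p2, p8) → 6.2440
Σ area = 676.783

Euler: V−E+F = 11−27+18 = 2.

facets=18 area=676.783


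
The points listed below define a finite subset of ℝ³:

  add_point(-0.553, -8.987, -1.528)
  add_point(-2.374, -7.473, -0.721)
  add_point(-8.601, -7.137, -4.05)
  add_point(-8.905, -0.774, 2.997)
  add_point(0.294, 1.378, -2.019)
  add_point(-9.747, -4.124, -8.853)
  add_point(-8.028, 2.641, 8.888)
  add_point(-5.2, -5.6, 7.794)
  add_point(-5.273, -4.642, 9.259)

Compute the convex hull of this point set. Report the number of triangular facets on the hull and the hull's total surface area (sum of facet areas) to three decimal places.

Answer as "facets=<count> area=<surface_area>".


Points on the hull: [0, 2, 3, 4, 5, 6, 7, 8] (8 of 9).

Triangle areas on the boundary:
  f1: (p0, p4, p5) → 62.0599
  f2: (p6, p4, p5) → 91.8477
  f3: (p2, p0, p5) → 21.0381
  f4: (p2, p7, p0) → 46.1997
  f5: (p3, p6, p5) → 10.7164
  f6: (p3, p2, p5) → 26.5246
  f7: (p8, p2, p7) → 5.6627
  f8: (p8, p3, p2) → 37.8817
  f9: (p8, p3, p6) → 24.7666
  f10: (p8, p6, p4) → 51.8326
  f11: (p8, p0, p4) → 62.8412
  f12: (p8, p7, p0) → 4.2122
Σ area = 445.583

Euler characteristic 8−18+12 = 2 ✓

facets=12 area=445.583


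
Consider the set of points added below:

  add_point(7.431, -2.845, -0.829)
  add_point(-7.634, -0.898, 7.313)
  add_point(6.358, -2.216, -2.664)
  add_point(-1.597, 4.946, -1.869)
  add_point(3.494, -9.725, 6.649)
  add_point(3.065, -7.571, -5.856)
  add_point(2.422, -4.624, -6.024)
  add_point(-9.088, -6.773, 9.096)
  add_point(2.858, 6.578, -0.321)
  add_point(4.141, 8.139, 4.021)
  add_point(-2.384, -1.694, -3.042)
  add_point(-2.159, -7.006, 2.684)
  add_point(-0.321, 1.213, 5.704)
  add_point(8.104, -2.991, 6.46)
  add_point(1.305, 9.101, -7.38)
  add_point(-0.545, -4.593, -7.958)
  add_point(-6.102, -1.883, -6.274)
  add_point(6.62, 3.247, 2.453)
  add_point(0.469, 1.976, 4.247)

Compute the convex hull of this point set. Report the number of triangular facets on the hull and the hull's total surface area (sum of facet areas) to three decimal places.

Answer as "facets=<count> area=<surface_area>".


facets=20 area=916.659

Points on the hull: [0, 1, 2, 4, 5, 7, 9, 13, 14, 15, 16, 17] (12 of 19).

Area of each hull facet:
  f1: (p9, p13, p7) → 106.9137
  f2: (p4, p13, p7) → 50.0985
  f3: (p16, p15, p7) → 50.4822
  f4: (p16, p15, p14) → 42.0745
  f5: (p0, p4, p13) → 29.8802
  f6: (p1, p9, p7) → 29.2122
  f7: (p1, p9, p14) → 89.3793
  f8: (p1, p16, p7) → 41.9938
  f9: (p1, p16, p14) → 90.7893
  f10: (p2, p0, p14) → 10.1853
  f11: (p17, p9, p14) → 33.4783
  f12: (p17, p0, p14) → 43.7860
  f13: (p17, p9, p13) → 16.4394
  f14: (p17, p0, p13) → 22.8929
  f15: (p5, p0, p4) → 44.0750
  f16: (p5, p15, p7) → 48.9088
  f17: (p5, p4, p7) → 82.9665
  f18: (p5, p2, p0) → 7.2113
  f19: (p5, p15, p14) → 31.4356
  f20: (p5, p2, p14) → 44.4562
Σ area = 916.659

Euler characteristic 12−30+20 = 2 ✓


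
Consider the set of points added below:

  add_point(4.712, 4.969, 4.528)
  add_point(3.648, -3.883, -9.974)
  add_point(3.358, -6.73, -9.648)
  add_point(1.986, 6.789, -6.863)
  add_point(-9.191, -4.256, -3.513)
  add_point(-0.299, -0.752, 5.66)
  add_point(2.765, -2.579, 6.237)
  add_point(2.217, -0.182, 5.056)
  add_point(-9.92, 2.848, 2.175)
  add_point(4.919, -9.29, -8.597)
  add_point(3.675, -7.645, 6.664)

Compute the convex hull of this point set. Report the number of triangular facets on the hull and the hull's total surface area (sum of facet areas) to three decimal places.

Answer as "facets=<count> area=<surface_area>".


facets=16 area=769.132

Hull vertices (10/11): indices [0, 1, 2, 3, 4, 5, 6, 8, 9, 10].

Facet areas (half cross-product norm):
  f1: (p0, p3, p8) → 82.9796
  f2: (p0, p10, p9) → 98.6133
  f3: (p4, p3, p8) → 68.7181
  f4: (p4, p10, p8) → 75.4830
  f5: (p4, p10, p9) → 110.2934
  f6: (p5, p10, p8) → 28.0142
  f7: (p5, p0, p8) → 39.9890
  f8: (p1, p4, p3) → 78.6014
  f9: (p1, p0, p9) → 46.8659
  f10: (p1, p0, p3) → 66.3656
  f11: (p6, p0, p10) → 8.8769
  f12: (p6, p5, p10) → 7.0231
  f13: (p6, p5, p0) → 13.7297
  f14: (p2, p4, p9) → 20.3237
  f15: (p2, p1, p9) → 2.8380
  f16: (p2, p1, p4) → 20.4172
Σ area = 769.132

Euler: V−E+F = 10−24+16 = 2.


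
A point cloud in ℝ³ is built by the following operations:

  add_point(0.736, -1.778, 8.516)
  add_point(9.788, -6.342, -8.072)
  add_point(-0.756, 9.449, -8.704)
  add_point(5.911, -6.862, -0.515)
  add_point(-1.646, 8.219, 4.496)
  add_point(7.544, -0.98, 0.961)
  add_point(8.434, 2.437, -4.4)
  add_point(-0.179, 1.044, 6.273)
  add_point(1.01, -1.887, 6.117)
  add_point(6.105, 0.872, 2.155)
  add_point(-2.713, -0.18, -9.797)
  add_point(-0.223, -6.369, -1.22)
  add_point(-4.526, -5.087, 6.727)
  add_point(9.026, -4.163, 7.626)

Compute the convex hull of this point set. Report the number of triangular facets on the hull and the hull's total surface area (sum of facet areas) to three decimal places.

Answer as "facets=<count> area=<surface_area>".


10 of the 14 inputs are extreme points: [0, 1, 2, 3, 4, 6, 10, 11, 12, 13].

Triangle areas on the boundary:
  f1: (p10, p2, p1) → 67.4330
  f2: (p11, p10, p12) → 42.9689
  f3: (p11, p10, p1) → 63.6782
  f4: (p4, p10, p12) → 106.8221
  f5: (p4, p10, p2) → 65.6795
  f6: (p6, p2, p1) → 51.6472
  f7: (p6, p13, p1) → 65.5852
  f8: (p6, p4, p2) → 76.7831
  f9: (p6, p4, p13) → 95.4321
  f10: (p3, p13, p1) → 30.5006
  f11: (p3, p11, p1) → 24.7332
  f12: (p3, p13, p12) → 56.3992
  f13: (p3, p11, p12) → 26.1603
  f14: (p0, p13, p12) → 22.2546
  f15: (p0, p4, p12) → 35.0590
  f16: (p0, p4, p13) → 43.4656
Σ area = 874.602

Euler: V−E+F = 10−24+16 = 2.

facets=16 area=874.602


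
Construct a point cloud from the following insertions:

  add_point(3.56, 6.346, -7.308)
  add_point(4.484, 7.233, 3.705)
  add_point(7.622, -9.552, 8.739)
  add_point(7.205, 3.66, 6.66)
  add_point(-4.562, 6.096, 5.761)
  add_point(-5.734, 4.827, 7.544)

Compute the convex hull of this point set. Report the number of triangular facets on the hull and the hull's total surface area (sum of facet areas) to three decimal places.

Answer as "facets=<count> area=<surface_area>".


Hull vertices (6/6): indices [0, 1, 2, 3, 4, 5].

Triangle areas on the boundary:
  f1: (p0, p2, p5) → 167.6345
  f2: (p3, p2, p5) → 86.6030
  f3: (p3, p1, p5) → 29.7870
  f4: (p3, p0, p2) → 92.5239
  f5: (p3, p0, p1) → 25.1793
  f6: (p4, p1, p5) → 8.5369
  f7: (p4, p0, p5) → 9.5057
  f8: (p4, p0, p1) → 51.3844
Σ area = 471.155

Euler: V−E+F = 6−12+8 = 2.

facets=8 area=471.155


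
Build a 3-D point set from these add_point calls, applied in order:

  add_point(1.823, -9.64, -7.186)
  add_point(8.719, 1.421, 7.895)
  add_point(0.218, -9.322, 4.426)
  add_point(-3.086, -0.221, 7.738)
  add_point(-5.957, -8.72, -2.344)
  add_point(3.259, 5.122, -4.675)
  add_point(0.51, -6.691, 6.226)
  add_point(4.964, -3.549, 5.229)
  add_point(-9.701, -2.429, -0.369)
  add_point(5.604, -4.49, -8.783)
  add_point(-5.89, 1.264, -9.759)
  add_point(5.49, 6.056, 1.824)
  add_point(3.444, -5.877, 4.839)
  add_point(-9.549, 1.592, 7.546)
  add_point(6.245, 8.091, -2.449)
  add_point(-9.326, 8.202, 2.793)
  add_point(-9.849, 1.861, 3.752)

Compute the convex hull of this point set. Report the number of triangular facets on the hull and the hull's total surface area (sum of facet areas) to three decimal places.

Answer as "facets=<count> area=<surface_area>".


15 of the 17 inputs are extreme points: [0, 1, 2, 3, 4, 6, 8, 9, 10, 11, 12, 13, 14, 15, 16].

Per-facet area ½‖(b−a)×(c−a)‖:
  f1: (p4, p2, p0) → 41.5403
  f2: (p4, p10, p0) → 55.6256
  f3: (p4, p13, p2) → 64.8377
  f4: (p12, p0, p1) → 48.2167
  f5: (p12, p2, p1) → 6.0060
  f6: (p12, p2, p0) → 27.7764
  f7: (p15, p14, p10) → 105.2322
  f8: (p15, p13, p16) → 11.9976
  f9: (p15, p13, p1) → 74.4059
  f10: (p9, p10, p0) → 42.0008
  f11: (p9, p14, p10) → 85.9868
  f12: (p9, p0, p1) → 58.6441
  f13: (p9, p14, p1) → 88.1075
  f14: (p6, p2, p1) → 13.0210
  f15: (p6, p13, p2) → 18.0763
  f16: (p8, p4, p10) → 40.6104
  f17: (p8, p15, p16) → 15.2394
  f18: (p8, p15, p10) → 59.5953
  f19: (p8, p13, p16) → 8.7610
  f20: (p8, p4, p13) → 26.9442
  f21: (p11, p14, p1) → 11.1220
  f22: (p11, p15, p1) → 56.5296
  f23: (p11, p15, p14) → 35.5297
  f24: (p3, p13, p1) → 16.0224
  f25: (p3, p6, p1) → 42.1655
  f26: (p3, p6, p13) → 18.5145
Σ area = 1072.509

Euler: V−E+F = 15−39+26 = 2.

facets=26 area=1072.509


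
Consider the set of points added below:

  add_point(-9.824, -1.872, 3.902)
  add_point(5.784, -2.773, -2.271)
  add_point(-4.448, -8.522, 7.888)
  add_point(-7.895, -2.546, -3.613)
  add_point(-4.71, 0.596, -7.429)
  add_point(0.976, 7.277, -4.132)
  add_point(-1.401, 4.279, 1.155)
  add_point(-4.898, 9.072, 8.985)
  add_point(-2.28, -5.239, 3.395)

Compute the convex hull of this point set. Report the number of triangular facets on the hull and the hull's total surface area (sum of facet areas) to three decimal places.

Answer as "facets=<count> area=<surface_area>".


facets=10 area=645.090

Points on the hull: [0, 1, 2, 3, 4, 5, 7] (7 of 9).

Facet areas (half cross-product norm):
  f1: (p2, p7, p0) → 60.0895
  f2: (p2, p7, p1) → 130.0304
  f3: (p5, p7, p1) → 81.0650
  f4: (p5, p4, p1) → 50.1816
  f5: (p5, p4, p7) → 66.9879
  f6: (p3, p4, p1) → 35.7434
  f7: (p3, p2, p1) → 86.4588
  f8: (p3, p2, p0) → 35.9533
  f9: (p3, p7, p0) → 47.4386
  f10: (p3, p4, p7) → 51.1412
Σ area = 645.090

Euler: V−E+F = 7−15+10 = 2.


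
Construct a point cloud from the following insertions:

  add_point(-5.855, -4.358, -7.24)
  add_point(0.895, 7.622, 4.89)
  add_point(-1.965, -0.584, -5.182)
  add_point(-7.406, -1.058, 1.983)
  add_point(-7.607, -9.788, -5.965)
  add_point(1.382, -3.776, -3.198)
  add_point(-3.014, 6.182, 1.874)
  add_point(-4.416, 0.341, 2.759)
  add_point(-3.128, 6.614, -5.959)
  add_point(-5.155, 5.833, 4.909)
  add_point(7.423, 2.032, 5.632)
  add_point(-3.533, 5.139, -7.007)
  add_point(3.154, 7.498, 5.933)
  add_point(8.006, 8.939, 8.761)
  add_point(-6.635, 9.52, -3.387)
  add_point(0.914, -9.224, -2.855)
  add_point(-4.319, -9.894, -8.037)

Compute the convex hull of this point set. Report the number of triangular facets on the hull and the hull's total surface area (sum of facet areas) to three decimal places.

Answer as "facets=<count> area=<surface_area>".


facets=20 area=790.728

Points on the hull: [0, 3, 4, 5, 8, 9, 10, 11, 13, 14, 15, 16] (12 of 17).

Area of each hull facet:
  f1: (p9, p14, p13) → 61.4982
  f2: (p15, p16, p4) → 14.0149
  f3: (p0, p14, p4) → 24.1838
  f4: (p0, p16, p4) → 10.6699
  f5: (p8, p14, p13) → 48.5711
  f6: (p3, p9, p13) → 45.2793
  f7: (p3, p15, p4) → 51.3151
  f8: (p3, p14, p4) → 65.6165
  f9: (p3, p9, p14) → 35.9372
  f10: (p10, p3, p13) → 55.5119
  f11: (p10, p3, p15) → 89.7167
  f12: (p5, p15, p16) → 20.1424
  f13: (p5, p10, p15) → 29.4106
  f14: (p11, p0, p16) → 14.1189
  f15: (p11, p5, p16) → 52.3519
  f16: (p11, p0, p14) → 26.3004
  f17: (p11, p8, p14) → 3.9727
  f18: (p11, p5, p10) → 65.9070
  f19: (p11, p8, p13) → 12.6863
  f20: (p11, p10, p13) → 63.5234
Σ area = 790.728

Euler: V−E+F = 12−30+20 = 2.


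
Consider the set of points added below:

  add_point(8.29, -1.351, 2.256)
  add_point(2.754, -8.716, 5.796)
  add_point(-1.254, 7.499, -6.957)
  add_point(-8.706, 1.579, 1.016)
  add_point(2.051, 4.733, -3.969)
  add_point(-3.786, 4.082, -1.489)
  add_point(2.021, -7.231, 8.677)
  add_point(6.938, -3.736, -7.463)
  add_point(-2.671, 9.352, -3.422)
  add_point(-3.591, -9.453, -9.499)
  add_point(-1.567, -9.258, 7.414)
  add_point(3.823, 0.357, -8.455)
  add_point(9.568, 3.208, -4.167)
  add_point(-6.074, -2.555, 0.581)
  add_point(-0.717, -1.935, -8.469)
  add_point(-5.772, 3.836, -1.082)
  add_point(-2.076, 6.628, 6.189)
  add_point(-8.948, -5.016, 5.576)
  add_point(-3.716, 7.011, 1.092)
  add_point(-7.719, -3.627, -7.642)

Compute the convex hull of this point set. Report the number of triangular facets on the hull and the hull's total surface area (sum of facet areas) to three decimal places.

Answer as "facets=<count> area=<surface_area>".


Hull vertices (15/20): indices [0, 1, 2, 3, 6, 7, 8, 9, 10, 11, 12, 16, 17, 18, 19].

Area of each hull facet:
  f1: (p16, p8, p12) → 68.1044
  f2: (p19, p9, p17) → 48.0463
  f3: (p6, p16, p17) → 74.2455
  f4: (p18, p16, p8) → 8.4278
  f5: (p2, p19, p8) → 26.3915
  f6: (p2, p19, p9) → 43.2601
  f7: (p2, p8, p12) → 24.4464
  f8: (p3, p19, p17) → 40.6235
  f9: (p3, p19, p8) → 54.7547
  f10: (p3, p18, p8) → 17.0074
  f11: (p3, p16, p17) → 38.9317
  f12: (p3, p18, p16) → 19.5308
  f13: (p0, p16, p12) → 54.4884
  f14: (p0, p6, p16) → 70.0002
  f15: (p0, p7, p12) → 31.6646
  f16: (p10, p9, p17) → 70.6544
  f17: (p10, p6, p17) → 15.8183
  f18: (p11, p7, p9) → 31.3138
  f19: (p11, p2, p9) → 52.1546
  f20: (p11, p7, p12) → 19.5153
  f21: (p11, p2, p12) → 34.2713
  f22: (p1, p0, p7) → 49.6163
  f23: (p1, p0, p6) → 16.3155
  f24: (p1, p10, p6) → 6.8738
  f25: (p1, p7, p9) → 86.8033
  f26: (p1, p10, p9) → 38.4714
Σ area = 1041.731

Euler: V−E+F = 15−39+26 = 2.

facets=26 area=1041.731
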